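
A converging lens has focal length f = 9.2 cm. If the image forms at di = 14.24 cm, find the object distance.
1/do = 1/f − 1/di → do = 25.99 cm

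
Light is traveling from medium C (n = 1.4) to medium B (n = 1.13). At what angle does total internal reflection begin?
θc = arcsin(n₂/n₁) = 53.82°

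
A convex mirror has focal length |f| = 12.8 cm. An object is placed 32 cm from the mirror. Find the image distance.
f = −12.8 cm (convex); 1/di = 1/f − 1/do → di = -9.143 cm (virtual image, behind mirror)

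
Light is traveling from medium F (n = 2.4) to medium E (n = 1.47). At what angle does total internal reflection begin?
θc = arcsin(n₂/n₁) = 37.77°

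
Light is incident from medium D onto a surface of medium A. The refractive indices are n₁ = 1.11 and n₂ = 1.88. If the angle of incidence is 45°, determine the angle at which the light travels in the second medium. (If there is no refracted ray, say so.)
sin θ₂ = (n₁/n₂)·sin θ₁ = 0.4175 → θ₂ = 24.68°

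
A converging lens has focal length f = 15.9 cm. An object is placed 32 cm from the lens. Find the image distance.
1/di = 1/f − 1/do → di = 31.6 cm (real image)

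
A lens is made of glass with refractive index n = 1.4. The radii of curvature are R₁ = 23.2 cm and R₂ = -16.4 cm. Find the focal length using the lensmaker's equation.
1/f = (n − 1)(1/R₁ − 1/R₂) → f = 24.02 cm (converging lens)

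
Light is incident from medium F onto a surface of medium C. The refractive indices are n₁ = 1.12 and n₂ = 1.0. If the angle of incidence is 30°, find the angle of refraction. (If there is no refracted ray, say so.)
sin θ₂ = (n₁/n₂)·sin θ₁ = 0.56 → θ₂ = 34.06°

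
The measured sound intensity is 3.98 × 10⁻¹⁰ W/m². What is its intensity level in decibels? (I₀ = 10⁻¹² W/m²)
β = 10·log₁₀(I/I₀) = 26 dB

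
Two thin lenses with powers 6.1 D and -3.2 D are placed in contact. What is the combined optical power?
P_total = P₁ + P₂ = 2.9 D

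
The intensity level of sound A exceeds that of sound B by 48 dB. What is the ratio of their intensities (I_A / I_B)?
I_A/I_B = 10^(Δβ/10) = 63100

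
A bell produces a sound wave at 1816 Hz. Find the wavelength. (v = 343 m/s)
λ = v/f = 0.1889 m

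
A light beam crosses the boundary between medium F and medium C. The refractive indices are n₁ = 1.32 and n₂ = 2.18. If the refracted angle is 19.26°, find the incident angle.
sin θ₁ = (n₂/n₁)·sin θ₂ → θ₁ = 33.01°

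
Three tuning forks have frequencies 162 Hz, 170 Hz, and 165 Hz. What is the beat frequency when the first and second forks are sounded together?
8 Hz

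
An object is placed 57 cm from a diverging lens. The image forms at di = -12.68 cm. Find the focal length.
1/f = 1/do + 1/di → f = -16.31 cm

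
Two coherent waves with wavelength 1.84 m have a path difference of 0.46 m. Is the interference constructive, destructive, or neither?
neither (partial) — path difference = 0.25λ, neither a whole number of wavelengths nor an odd multiple of λ/2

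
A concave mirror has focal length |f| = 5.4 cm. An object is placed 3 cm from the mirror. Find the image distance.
f = +5.4 cm (concave); 1/di = 1/f − 1/do → di = -6.75 cm (virtual image, behind mirror)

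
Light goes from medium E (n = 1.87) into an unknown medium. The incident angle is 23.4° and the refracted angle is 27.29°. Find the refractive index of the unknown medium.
n₂ = n₁·sin θ₁ / sin θ₂ = 1.62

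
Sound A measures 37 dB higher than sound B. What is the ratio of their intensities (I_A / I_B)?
I_A/I_B = 10^(Δβ/10) = 5012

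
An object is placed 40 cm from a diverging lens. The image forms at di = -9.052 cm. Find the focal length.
1/f = 1/do + 1/di → f = -11.7 cm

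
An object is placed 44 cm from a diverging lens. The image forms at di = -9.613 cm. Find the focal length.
1/f = 1/do + 1/di → f = -12.3 cm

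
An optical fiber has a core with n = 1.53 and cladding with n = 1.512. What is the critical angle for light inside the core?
θc = arcsin(n_cladding/n_core) = 81.2°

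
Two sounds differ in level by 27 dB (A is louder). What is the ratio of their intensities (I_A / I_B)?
I_A/I_B = 10^(Δβ/10) = 501.2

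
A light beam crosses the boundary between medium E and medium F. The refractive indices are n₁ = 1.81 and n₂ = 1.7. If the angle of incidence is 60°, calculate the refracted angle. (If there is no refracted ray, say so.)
sin θ₂ = (n₁/n₂)·sin θ₁ = 0.9221 → θ₂ = 67.23°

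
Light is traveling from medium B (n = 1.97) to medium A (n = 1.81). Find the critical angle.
θc = arcsin(n₂/n₁) = 66.75°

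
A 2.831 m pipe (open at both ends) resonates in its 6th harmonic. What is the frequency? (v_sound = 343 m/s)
fₙ = nv/(2L) = 363.5 Hz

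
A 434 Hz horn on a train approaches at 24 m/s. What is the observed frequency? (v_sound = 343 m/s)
f_obs = f·v/(v − v_s) = 466.7 Hz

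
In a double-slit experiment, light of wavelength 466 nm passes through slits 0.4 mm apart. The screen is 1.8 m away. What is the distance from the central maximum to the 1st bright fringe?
y = mλL/d = 2.097 mm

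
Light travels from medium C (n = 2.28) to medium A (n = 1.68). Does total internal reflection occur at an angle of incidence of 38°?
θc = arcsin(n₂/n₁) = 47.46°; 38° < θc, so no — the ray refracts.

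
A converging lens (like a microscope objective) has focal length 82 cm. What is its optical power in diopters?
P = 1/f = 1.22 D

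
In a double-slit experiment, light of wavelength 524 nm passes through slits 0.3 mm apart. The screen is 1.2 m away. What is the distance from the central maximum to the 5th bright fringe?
y = mλL/d = 10.48 mm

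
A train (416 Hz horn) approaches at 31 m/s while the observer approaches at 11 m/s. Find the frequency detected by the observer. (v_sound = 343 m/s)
f_obs = f·(v + v_o)/(v − v_s) = 472 Hz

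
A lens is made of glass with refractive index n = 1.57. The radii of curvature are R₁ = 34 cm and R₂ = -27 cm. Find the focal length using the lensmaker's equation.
1/f = (n − 1)(1/R₁ − 1/R₂) → f = 26.4 cm (converging lens)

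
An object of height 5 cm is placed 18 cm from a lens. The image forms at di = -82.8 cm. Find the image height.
hi = (-di/do) × ho = 23 cm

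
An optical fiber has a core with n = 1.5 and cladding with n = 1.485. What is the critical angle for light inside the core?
θc = arcsin(n_cladding/n_core) = 81.89°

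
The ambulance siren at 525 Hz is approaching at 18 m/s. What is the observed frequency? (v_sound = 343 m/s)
f_obs = f·v/(v − v_s) = 554.1 Hz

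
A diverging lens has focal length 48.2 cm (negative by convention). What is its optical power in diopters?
P = 1/f = -2.075 D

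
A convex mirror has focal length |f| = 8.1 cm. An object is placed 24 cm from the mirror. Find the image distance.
f = −8.1 cm (convex); 1/di = 1/f − 1/do → di = -6.056 cm (virtual image, behind mirror)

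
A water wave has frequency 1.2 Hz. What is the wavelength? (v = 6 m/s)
λ = v/f = 5 m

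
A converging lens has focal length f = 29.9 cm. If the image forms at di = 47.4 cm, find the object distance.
1/do = 1/f − 1/di → do = 80.99 cm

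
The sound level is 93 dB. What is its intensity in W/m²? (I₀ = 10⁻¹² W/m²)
I = I₀·10^(β/10) = 2.00 × 10⁻³ W/m²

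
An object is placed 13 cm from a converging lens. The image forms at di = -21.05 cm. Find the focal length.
1/f = 1/do + 1/di → f = 33.99 cm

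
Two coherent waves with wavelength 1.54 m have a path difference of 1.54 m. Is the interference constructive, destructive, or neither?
constructive — path difference = 1λ, a whole number of wavelengths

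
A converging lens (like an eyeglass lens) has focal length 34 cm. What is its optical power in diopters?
P = 1/f = 2.941 D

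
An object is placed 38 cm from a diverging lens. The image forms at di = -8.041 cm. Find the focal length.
1/f = 1/do + 1/di → f = -10.2 cm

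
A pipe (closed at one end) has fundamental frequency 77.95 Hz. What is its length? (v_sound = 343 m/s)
L = v/(4f₁) = 1.1 m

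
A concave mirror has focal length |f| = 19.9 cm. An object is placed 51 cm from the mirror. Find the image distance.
f = +19.9 cm (concave); 1/di = 1/f − 1/do → di = 32.63 cm (real image, in front of mirror)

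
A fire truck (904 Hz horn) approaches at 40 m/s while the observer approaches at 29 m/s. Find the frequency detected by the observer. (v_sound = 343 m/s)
f_obs = f·(v + v_o)/(v − v_s) = 1110 Hz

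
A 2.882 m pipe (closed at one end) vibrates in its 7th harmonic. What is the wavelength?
λₙ = 4L/n = 1.647 m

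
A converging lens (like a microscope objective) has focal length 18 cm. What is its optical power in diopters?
P = 1/f = 5.556 D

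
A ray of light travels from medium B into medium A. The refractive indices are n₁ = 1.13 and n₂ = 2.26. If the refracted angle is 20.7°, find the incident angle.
sin θ₁ = (n₂/n₁)·sin θ₂ → θ₁ = 44.99°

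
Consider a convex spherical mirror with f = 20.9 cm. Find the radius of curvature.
R = 2|f| = 41.8 cm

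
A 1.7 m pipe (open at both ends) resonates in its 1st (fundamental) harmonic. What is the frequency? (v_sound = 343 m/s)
fₙ = nv/(2L) = 100.9 Hz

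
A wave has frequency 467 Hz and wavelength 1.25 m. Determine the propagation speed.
v = fλ = 583.8 m/s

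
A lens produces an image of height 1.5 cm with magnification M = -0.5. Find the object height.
ho = |hi|/|M| = 3 cm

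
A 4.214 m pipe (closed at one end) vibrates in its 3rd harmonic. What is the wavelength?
λₙ = 4L/n = 5.619 m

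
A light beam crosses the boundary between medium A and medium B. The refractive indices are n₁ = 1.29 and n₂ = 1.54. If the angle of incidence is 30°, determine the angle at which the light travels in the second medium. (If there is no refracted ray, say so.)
sin θ₂ = (n₁/n₂)·sin θ₁ = 0.4188 → θ₂ = 24.76°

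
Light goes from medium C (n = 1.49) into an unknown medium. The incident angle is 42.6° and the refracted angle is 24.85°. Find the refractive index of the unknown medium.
n₂ = n₁·sin θ₁ / sin θ₂ = 2.4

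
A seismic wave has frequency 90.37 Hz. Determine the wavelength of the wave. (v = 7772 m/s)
λ = v/f = 86 m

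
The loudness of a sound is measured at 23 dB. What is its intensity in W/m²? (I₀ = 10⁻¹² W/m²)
I = I₀·10^(β/10) = 2.00 × 10⁻¹⁰ W/m²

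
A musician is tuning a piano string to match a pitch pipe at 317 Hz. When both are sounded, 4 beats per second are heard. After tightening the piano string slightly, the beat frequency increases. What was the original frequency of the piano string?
321 Hz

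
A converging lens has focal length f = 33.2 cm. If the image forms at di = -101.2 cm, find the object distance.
1/do = 1/f − 1/di → do = 25 cm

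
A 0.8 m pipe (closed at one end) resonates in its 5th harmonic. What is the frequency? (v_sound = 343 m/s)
fₙ = nv/(4L) = 535.9 Hz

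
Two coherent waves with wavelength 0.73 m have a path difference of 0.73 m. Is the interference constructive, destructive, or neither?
constructive — path difference = 1λ, a whole number of wavelengths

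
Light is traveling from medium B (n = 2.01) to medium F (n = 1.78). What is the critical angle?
θc = arcsin(n₂/n₁) = 62.32°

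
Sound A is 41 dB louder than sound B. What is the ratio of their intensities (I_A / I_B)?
I_A/I_B = 10^(Δβ/10) = 12590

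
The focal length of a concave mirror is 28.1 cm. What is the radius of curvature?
R = 2|f| = 56.2 cm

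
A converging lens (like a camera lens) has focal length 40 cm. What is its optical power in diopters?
P = 1/f = 2.5 D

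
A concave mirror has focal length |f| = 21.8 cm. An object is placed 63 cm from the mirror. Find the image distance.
f = +21.8 cm (concave); 1/di = 1/f − 1/do → di = 33.33 cm (real image, in front of mirror)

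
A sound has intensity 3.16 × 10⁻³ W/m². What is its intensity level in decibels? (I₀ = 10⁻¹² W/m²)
β = 10·log₁₀(I/I₀) = 95 dB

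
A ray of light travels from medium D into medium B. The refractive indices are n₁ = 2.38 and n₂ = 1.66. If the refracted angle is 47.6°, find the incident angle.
sin θ₁ = (n₂/n₁)·sin θ₂ → θ₁ = 31°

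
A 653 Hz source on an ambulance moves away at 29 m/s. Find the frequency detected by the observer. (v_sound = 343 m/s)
f_obs = f·v/(v + v_s) = 602.1 Hz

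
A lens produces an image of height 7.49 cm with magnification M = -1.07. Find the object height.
ho = |hi|/|M| = 7 cm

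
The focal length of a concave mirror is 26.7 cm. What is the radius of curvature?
R = 2|f| = 53.4 cm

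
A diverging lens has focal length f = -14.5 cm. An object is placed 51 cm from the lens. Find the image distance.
1/di = 1/f − 1/do → di = -11.29 cm (virtual image)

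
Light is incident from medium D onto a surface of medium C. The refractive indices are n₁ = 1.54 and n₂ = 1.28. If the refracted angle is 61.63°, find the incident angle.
sin θ₁ = (n₂/n₁)·sin θ₂ → θ₁ = 47°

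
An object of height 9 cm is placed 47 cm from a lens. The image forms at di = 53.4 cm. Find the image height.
hi = (-di/do) × ho = -10.23 cm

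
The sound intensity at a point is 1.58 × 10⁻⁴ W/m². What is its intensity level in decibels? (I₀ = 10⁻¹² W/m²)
β = 10·log₁₀(I/I₀) = 81.99 dB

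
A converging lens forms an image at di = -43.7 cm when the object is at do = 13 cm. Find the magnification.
M = −di/do = 3.362 (upright image)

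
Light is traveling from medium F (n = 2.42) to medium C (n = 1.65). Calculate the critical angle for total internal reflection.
θc = arcsin(n₂/n₁) = 42.99°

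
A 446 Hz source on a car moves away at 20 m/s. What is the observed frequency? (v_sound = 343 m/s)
f_obs = f·v/(v + v_s) = 421.4 Hz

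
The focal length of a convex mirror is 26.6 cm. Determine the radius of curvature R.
R = 2|f| = 53.2 cm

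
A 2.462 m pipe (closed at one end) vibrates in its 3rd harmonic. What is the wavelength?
λₙ = 4L/n = 3.283 m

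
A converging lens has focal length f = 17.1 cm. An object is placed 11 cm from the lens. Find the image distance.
1/di = 1/f − 1/do → di = -30.84 cm (virtual image)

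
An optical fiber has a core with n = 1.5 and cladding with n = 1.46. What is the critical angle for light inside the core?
θc = arcsin(n_cladding/n_core) = 76.74°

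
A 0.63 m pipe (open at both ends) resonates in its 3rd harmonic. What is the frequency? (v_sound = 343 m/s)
fₙ = nv/(2L) = 816.7 Hz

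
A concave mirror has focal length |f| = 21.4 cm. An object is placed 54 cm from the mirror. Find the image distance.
f = +21.4 cm (concave); 1/di = 1/f − 1/do → di = 35.45 cm (real image, in front of mirror)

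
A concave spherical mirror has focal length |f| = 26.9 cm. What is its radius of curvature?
R = 2|f| = 53.8 cm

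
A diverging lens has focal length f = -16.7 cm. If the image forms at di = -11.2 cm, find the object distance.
1/do = 1/f − 1/di → do = 34.01 cm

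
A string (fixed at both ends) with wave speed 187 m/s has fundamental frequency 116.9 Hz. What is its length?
L = v/(2f₁) = 0.7998 m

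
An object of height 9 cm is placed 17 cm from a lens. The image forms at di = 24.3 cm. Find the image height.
hi = (-di/do) × ho = -12.86 cm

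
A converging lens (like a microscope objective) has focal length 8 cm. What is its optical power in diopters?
P = 1/f = 12.5 D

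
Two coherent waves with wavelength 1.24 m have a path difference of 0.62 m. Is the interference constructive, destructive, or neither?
destructive — path difference = 0.5λ, an odd multiple of λ/2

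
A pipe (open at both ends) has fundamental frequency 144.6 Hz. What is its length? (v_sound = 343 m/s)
L = v/(2f₁) = 1.186 m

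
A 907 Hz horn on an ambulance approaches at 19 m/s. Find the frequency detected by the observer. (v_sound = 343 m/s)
f_obs = f·v/(v − v_s) = 960.2 Hz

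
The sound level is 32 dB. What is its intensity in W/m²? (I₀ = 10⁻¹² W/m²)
I = I₀·10^(β/10) = 1.58 × 10⁻⁹ W/m²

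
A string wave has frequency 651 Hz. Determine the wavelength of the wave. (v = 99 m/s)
λ = v/f = 0.1521 m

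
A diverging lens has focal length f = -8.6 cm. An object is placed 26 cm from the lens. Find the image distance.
1/di = 1/f − 1/do → di = -6.462 cm (virtual image)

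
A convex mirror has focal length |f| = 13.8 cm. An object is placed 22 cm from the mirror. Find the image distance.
f = −13.8 cm (convex); 1/di = 1/f − 1/do → di = -8.48 cm (virtual image, behind mirror)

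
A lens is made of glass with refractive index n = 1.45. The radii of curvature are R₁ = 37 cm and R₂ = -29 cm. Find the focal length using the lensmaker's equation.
1/f = (n − 1)(1/R₁ − 1/R₂) → f = 36.13 cm (converging lens)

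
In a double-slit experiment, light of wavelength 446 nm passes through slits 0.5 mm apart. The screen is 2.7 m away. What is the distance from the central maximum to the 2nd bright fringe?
y = mλL/d = 4.817 mm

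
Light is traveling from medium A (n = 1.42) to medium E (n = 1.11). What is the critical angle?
θc = arcsin(n₂/n₁) = 51.42°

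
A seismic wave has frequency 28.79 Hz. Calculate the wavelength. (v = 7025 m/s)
λ = v/f = 244 m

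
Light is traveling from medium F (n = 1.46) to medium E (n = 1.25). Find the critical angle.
θc = arcsin(n₂/n₁) = 58.89°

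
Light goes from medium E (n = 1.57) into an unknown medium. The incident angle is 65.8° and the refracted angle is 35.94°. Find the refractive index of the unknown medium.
n₂ = n₁·sin θ₁ / sin θ₂ = 2.44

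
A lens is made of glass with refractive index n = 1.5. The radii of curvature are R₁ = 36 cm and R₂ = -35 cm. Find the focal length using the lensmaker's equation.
1/f = (n − 1)(1/R₁ − 1/R₂) → f = 35.49 cm (converging lens)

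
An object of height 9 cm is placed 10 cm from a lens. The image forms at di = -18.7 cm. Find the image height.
hi = (-di/do) × ho = 16.83 cm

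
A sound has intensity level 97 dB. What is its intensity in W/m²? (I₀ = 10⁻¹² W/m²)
I = I₀·10^(β/10) = 5.01 × 10⁻³ W/m²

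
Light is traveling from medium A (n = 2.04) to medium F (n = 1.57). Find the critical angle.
θc = arcsin(n₂/n₁) = 50.32°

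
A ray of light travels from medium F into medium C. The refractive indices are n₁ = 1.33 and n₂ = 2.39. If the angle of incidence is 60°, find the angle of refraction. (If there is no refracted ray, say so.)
sin θ₂ = (n₁/n₂)·sin θ₁ = 0.4819 → θ₂ = 28.81°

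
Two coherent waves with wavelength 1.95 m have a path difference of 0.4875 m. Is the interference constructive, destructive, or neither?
neither (partial) — path difference = 0.25λ, neither a whole number of wavelengths nor an odd multiple of λ/2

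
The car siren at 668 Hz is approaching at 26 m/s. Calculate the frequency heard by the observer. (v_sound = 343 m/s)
f_obs = f·v/(v − v_s) = 722.8 Hz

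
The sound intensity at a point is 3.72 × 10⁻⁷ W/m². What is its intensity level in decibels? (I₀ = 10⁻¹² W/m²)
β = 10·log₁₀(I/I₀) = 55.71 dB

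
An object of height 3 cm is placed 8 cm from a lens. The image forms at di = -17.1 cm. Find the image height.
hi = (-di/do) × ho = 6.413 cm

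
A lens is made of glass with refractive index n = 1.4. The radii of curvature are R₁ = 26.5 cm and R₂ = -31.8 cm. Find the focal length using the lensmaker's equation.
1/f = (n − 1)(1/R₁ − 1/R₂) → f = 36.14 cm (converging lens)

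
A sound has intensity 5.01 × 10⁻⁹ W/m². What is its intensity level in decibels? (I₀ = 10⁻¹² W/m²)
β = 10·log₁₀(I/I₀) = 37 dB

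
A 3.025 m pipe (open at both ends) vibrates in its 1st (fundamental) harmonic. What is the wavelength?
λₙ = 2L/n = 6.05 m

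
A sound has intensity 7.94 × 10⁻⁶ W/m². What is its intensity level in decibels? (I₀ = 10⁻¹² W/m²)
β = 10·log₁₀(I/I₀) = 69 dB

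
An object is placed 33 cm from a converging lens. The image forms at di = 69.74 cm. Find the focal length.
1/f = 1/do + 1/di → f = 22.4 cm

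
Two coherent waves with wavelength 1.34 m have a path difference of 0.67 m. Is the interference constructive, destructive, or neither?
destructive — path difference = 0.5λ, an odd multiple of λ/2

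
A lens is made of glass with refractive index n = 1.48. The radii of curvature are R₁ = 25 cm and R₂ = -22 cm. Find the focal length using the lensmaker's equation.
1/f = (n − 1)(1/R₁ − 1/R₂) → f = 24.38 cm (converging lens)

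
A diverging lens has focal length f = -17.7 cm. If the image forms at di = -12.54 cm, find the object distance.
1/do = 1/f − 1/di → do = 43.02 cm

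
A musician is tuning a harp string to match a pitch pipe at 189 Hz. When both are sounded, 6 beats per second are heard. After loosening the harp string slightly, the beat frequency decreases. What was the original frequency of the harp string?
195 Hz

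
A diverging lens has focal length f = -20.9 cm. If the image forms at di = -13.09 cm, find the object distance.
1/do = 1/f − 1/di → do = 35.03 cm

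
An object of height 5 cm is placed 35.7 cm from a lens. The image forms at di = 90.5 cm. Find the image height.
hi = (-di/do) × ho = -12.68 cm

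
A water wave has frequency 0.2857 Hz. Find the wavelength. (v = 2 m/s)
λ = v/f = 7 m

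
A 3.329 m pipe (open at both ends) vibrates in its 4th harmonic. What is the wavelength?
λₙ = 2L/n = 1.665 m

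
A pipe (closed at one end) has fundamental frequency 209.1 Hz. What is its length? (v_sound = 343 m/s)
L = v/(4f₁) = 0.4101 m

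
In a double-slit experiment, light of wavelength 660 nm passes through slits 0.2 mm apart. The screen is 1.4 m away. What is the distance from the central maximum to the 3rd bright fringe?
y = mλL/d = 13.86 mm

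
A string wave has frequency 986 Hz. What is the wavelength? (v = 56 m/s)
λ = v/f = 0.0568 m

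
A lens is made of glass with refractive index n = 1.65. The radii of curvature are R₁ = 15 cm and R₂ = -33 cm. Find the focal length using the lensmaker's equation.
1/f = (n − 1)(1/R₁ − 1/R₂) → f = 15.87 cm (converging lens)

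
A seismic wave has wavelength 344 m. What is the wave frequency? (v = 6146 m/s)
f = v/λ = 17.87 Hz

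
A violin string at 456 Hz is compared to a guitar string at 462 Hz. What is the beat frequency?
6 Hz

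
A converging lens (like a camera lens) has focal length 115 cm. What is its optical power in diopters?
P = 1/f = 0.8696 D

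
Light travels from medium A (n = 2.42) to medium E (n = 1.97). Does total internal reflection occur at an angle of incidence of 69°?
θc = arcsin(n₂/n₁) = 54.49°; 69° > θc, so yes — total internal reflection.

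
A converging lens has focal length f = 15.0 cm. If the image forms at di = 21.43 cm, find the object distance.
1/do = 1/f − 1/di → do = 49.99 cm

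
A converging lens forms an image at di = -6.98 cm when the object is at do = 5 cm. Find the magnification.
M = −di/do = 1.396 (upright image)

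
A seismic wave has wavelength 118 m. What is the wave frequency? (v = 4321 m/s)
f = v/λ = 36.62 Hz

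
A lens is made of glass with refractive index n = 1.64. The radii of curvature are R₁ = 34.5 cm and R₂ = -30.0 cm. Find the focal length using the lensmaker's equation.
1/f = (n − 1)(1/R₁ − 1/R₂) → f = 25.07 cm (converging lens)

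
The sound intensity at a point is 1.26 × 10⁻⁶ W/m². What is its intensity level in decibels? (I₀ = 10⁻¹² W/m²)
β = 10·log₁₀(I/I₀) = 61 dB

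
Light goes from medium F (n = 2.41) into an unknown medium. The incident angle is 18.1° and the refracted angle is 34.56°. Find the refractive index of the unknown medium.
n₂ = n₁·sin θ₁ / sin θ₂ = 1.32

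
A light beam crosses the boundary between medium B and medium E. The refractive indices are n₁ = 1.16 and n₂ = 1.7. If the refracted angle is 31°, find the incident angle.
sin θ₁ = (n₂/n₁)·sin θ₂ → θ₁ = 49.01°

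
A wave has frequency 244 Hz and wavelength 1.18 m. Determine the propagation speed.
v = fλ = 287.9 m/s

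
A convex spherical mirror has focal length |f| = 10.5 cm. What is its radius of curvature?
R = 2|f| = 21 cm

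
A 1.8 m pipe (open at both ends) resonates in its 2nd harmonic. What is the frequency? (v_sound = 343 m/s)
fₙ = nv/(2L) = 190.6 Hz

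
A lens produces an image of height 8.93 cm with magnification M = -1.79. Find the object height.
ho = |hi|/|M| = 4.989 cm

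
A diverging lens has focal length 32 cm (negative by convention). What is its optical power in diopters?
P = 1/f = -3.125 D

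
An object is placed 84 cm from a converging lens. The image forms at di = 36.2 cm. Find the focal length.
1/f = 1/do + 1/di → f = 25.3 cm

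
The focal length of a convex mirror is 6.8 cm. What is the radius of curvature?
R = 2|f| = 13.6 cm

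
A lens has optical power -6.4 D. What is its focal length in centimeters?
f = 1/P = -15.62 cm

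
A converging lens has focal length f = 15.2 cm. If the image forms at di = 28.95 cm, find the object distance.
1/do = 1/f − 1/di → do = 32 cm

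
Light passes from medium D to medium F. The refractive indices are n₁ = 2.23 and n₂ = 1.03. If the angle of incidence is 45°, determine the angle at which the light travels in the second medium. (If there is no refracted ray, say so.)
sin θ₂ = (n₁/n₂)·sin θ₁ = 1.531 > 1, so there is no refracted ray — the light undergoes total internal reflection.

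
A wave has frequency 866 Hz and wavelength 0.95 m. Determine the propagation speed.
v = fλ = 822.7 m/s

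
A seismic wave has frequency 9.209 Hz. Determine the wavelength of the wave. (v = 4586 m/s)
λ = v/f = 498 m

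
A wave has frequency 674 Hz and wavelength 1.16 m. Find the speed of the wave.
v = fλ = 781.8 m/s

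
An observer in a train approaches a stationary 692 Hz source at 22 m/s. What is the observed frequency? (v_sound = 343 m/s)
f_obs = f·(v + v_o)/v = 736.4 Hz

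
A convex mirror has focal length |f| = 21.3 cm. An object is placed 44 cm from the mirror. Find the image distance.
f = −21.3 cm (convex); 1/di = 1/f − 1/do → di = -14.35 cm (virtual image, behind mirror)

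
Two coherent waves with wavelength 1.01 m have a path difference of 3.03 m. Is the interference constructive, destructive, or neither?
constructive — path difference = 3λ, a whole number of wavelengths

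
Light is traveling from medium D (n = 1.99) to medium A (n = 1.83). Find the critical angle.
θc = arcsin(n₂/n₁) = 66.87°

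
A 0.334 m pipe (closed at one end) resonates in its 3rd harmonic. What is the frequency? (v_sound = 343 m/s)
fₙ = nv/(4L) = 770.2 Hz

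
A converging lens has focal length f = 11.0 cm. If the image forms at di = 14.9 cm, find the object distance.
1/do = 1/f − 1/di → do = 42.03 cm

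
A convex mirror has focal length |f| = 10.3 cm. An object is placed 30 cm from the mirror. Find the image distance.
f = −10.3 cm (convex); 1/di = 1/f − 1/do → di = -7.667 cm (virtual image, behind mirror)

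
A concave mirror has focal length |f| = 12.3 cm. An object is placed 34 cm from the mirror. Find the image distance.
f = +12.3 cm (concave); 1/di = 1/f − 1/do → di = 19.27 cm (real image, in front of mirror)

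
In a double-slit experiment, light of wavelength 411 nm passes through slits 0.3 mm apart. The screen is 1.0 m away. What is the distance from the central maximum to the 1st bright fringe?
y = mλL/d = 1.37 mm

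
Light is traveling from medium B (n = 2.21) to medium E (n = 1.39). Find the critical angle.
θc = arcsin(n₂/n₁) = 38.97°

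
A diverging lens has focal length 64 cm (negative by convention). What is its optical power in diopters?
P = 1/f = -1.562 D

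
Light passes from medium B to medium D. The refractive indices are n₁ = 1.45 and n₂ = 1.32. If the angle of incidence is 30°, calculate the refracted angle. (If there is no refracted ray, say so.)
sin θ₂ = (n₁/n₂)·sin θ₁ = 0.5492 → θ₂ = 33.32°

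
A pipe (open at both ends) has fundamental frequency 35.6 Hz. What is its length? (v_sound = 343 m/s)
L = v/(2f₁) = 4.817 m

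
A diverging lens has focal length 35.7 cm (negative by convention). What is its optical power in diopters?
P = 1/f = -2.801 D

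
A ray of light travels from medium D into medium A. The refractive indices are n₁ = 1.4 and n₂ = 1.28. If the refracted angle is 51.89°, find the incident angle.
sin θ₁ = (n₂/n₁)·sin θ₂ → θ₁ = 46°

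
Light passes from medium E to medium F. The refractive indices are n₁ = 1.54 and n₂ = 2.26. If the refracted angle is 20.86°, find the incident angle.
sin θ₁ = (n₂/n₁)·sin θ₂ → θ₁ = 31.5°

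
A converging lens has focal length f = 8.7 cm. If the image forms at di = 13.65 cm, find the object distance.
1/do = 1/f − 1/di → do = 23.99 cm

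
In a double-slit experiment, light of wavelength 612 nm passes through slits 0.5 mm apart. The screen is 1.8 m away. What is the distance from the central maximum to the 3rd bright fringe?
y = mλL/d = 6.61 mm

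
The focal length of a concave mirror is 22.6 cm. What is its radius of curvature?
R = 2|f| = 45.2 cm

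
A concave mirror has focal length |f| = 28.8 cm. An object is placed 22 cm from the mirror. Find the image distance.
f = +28.8 cm (concave); 1/di = 1/f − 1/do → di = -93.18 cm (virtual image, behind mirror)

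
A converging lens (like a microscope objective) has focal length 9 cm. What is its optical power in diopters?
P = 1/f = 11.11 D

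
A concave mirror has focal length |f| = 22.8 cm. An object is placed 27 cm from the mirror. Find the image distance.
f = +22.8 cm (concave); 1/di = 1/f − 1/do → di = 146.6 cm (real image, in front of mirror)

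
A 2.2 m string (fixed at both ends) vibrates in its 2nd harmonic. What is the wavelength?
λₙ = 2L/n = 2.2 m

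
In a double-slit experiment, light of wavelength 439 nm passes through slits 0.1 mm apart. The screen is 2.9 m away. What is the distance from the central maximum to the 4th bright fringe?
y = mλL/d = 50.92 mm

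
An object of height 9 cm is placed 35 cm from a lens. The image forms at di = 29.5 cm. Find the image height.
hi = (-di/do) × ho = -7.586 cm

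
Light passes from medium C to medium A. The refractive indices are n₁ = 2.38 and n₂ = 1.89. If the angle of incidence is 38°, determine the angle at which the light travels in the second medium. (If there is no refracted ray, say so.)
sin θ₂ = (n₁/n₂)·sin θ₁ = 0.7753 → θ₂ = 50.83°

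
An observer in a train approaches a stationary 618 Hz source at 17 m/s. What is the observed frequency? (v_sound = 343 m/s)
f_obs = f·(v + v_o)/v = 648.6 Hz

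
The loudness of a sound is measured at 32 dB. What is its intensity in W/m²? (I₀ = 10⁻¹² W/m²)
I = I₀·10^(β/10) = 1.58 × 10⁻⁹ W/m²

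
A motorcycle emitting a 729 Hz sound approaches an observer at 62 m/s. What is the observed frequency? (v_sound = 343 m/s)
f_obs = f·v/(v − v_s) = 889.8 Hz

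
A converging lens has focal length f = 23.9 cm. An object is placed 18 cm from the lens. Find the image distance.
1/di = 1/f − 1/do → di = -72.92 cm (virtual image)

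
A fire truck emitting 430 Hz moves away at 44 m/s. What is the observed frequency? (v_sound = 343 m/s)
f_obs = f·v/(v + v_s) = 381.1 Hz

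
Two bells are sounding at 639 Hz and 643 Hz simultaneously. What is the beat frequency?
4 Hz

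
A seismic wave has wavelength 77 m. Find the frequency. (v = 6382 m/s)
f = v/λ = 82.88 Hz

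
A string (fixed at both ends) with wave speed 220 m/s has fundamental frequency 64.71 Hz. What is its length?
L = v/(2f₁) = 1.7 m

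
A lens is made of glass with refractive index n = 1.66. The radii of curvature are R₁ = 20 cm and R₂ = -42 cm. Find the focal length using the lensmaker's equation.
1/f = (n − 1)(1/R₁ − 1/R₂) → f = 20.53 cm (converging lens)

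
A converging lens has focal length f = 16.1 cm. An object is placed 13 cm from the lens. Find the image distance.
1/di = 1/f − 1/do → di = -67.52 cm (virtual image)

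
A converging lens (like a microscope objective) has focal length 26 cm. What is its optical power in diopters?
P = 1/f = 3.846 D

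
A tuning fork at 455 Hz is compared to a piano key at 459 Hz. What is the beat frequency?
4 Hz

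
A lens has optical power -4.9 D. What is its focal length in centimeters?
f = 1/P = -20.41 cm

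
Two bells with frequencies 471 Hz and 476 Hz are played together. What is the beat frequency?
5 Hz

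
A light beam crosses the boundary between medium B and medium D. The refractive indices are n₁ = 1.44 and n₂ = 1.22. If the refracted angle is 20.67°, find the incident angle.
sin θ₁ = (n₂/n₁)·sin θ₂ → θ₁ = 17.4°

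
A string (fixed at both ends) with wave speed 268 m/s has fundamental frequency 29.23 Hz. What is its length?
L = v/(2f₁) = 4.584 m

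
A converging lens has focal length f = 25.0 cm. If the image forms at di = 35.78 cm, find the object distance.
1/do = 1/f − 1/di → do = 82.98 cm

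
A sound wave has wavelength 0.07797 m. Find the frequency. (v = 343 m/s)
f = v/λ = 4399 Hz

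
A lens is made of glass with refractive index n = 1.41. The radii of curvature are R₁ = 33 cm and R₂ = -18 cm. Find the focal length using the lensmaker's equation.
1/f = (n − 1)(1/R₁ − 1/R₂) → f = 28.41 cm (converging lens)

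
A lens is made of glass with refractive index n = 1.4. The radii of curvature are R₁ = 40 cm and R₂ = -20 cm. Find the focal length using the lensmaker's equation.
1/f = (n − 1)(1/R₁ − 1/R₂) → f = 33.33 cm (converging lens)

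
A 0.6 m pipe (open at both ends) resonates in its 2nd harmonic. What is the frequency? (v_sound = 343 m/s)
fₙ = nv/(2L) = 571.7 Hz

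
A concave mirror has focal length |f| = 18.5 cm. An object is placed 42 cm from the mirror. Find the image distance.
f = +18.5 cm (concave); 1/di = 1/f − 1/do → di = 33.06 cm (real image, in front of mirror)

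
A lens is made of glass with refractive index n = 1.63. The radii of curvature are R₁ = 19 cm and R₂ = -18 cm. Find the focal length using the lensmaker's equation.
1/f = (n − 1)(1/R₁ − 1/R₂) → f = 14.67 cm (converging lens)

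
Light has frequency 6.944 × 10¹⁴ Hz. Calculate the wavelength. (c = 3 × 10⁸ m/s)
λ = c/f = 432 nm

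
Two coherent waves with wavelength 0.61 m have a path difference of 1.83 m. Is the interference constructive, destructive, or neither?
constructive — path difference = 3λ, a whole number of wavelengths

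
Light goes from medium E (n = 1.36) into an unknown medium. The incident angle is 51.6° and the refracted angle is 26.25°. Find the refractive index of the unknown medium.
n₂ = n₁·sin θ₁ / sin θ₂ = 2.41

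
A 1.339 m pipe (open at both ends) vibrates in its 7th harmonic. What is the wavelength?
λₙ = 2L/n = 0.3826 m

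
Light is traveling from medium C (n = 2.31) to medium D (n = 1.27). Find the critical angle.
θc = arcsin(n₂/n₁) = 33.35°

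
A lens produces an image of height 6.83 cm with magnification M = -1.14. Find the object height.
ho = |hi|/|M| = 5.991 cm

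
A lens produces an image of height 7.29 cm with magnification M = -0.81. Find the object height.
ho = |hi|/|M| = 9 cm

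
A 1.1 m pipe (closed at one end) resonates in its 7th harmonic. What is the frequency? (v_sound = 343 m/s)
fₙ = nv/(4L) = 545.7 Hz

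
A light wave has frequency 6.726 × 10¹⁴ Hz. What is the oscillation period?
T = 1/f = 1.487 × 10⁻¹⁵ s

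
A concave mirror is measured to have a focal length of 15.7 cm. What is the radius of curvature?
R = 2|f| = 31.4 cm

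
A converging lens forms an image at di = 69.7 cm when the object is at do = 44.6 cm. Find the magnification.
M = −di/do = -1.563 (inverted image)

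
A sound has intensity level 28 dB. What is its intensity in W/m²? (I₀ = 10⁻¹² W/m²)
I = I₀·10^(β/10) = 6.31 × 10⁻¹⁰ W/m²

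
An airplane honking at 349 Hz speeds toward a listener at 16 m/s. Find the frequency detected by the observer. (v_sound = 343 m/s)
f_obs = f·v/(v − v_s) = 366.1 Hz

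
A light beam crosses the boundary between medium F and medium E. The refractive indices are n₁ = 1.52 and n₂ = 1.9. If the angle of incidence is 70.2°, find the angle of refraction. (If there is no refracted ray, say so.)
sin θ₂ = (n₁/n₂)·sin θ₁ = 0.7527 → θ₂ = 48.83°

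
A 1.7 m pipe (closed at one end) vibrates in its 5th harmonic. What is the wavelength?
λₙ = 4L/n = 1.36 m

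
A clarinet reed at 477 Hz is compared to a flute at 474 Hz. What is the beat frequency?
3 Hz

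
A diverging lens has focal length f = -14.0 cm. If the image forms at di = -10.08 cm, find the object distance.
1/do = 1/f − 1/di → do = 36 cm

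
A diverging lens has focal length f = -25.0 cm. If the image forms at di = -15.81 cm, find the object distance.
1/do = 1/f − 1/di → do = 43.01 cm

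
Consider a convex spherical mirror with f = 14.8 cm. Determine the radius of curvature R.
R = 2|f| = 29.6 cm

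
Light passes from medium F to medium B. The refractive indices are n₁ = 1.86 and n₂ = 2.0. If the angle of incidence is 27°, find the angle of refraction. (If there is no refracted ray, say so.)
sin θ₂ = (n₁/n₂)·sin θ₁ = 0.4222 → θ₂ = 24.97°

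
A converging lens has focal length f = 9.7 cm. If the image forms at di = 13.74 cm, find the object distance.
1/do = 1/f − 1/di → do = 32.99 cm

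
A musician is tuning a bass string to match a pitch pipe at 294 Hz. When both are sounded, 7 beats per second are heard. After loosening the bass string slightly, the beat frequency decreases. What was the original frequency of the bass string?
301 Hz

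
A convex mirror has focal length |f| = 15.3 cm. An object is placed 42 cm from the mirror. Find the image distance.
f = −15.3 cm (convex); 1/di = 1/f − 1/do → di = -11.21 cm (virtual image, behind mirror)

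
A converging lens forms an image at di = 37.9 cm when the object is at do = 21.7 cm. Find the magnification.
M = −di/do = -1.747 (inverted image)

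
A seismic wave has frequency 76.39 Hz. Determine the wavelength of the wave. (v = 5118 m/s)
λ = v/f = 67 m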